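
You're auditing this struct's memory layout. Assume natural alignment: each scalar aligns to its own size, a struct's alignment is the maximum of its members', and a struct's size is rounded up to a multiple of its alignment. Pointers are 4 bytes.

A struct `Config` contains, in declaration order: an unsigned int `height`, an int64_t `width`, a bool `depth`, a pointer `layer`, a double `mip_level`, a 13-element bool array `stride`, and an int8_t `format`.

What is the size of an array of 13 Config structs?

624

@0: height [4B, align 4] → 4
+4 pad (align 8)
@8: width [8B, align 8] → 16
@16: depth [1B, align 1] → 17
+3 pad (align 4)
@20: layer [4B, align 4] → 24
@24: mip_level [8B, align 8] → 32
@32: stride [13B, align 1] → 45
@45: format [1B, align 1] → 46
+2 tail pad (align 8)
size 48, align 8
array of 13: 13 × 48 = 624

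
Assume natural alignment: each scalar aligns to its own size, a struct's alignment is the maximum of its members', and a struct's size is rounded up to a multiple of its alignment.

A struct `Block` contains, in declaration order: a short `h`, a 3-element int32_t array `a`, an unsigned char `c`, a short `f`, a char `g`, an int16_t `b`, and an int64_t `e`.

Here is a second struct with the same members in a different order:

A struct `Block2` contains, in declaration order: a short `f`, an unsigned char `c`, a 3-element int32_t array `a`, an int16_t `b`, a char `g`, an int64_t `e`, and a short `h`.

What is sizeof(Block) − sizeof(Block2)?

-8

h at 0 (size 2, align 2) → ends 2
pad 2 to align 4 for a
a at 4 (size 12, align 4) → ends 16
c at 16 (size 1, align 1) → ends 17
pad 1 to align 2 for f
f at 18 (size 2, align 2) → ends 20
g at 20 (size 1, align 1) → ends 21
pad 1 to align 2 for b
b at 22 (size 2, align 2) → ends 24
e at 24 (size 8, align 8) → ends 32
total 32 bytes, alignment 8
— Block2 —
f at 0 (size 2, align 2) → ends 2
c at 2 (size 1, align 1) → ends 3
pad 1 to align 4 for a
a at 4 (size 12, align 4) → ends 16
b at 16 (size 2, align 2) → ends 18
g at 18 (size 1, align 1) → ends 19
pad 5 to align 8 for e
e at 24 (size 8, align 8) → ends 32
h at 32 (size 2, align 2) → ends 34
tail pad 6 to reach multiple of 8
total 40 bytes, alignment 8
32 − 40 = -8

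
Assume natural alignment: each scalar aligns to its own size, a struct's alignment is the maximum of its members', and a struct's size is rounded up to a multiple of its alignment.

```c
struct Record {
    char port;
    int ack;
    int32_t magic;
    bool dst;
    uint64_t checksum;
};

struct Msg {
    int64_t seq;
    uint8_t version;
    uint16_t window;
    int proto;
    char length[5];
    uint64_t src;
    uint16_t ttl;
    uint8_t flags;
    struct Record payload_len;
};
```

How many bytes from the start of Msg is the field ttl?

32

Record: port at 0 (size 1, align 1) → ends 1; pad 3 to align 4 for ack; ack at 4 (size 4, align 4) → ends 8; magic at 8 (size 4, align 4) → ends 12; dst at 12 (size 1, align 1) → ends 13; pad 3 to align 8 for checksum; checksum at 16 (size 8, align 8) → ends 24; total 24 bytes, alignment 8
seq at 0 (size 8, align 8) → ends 8
version at 8 (size 1, align 1) → ends 9
pad 1 to align 2 for window
window at 10 (size 2, align 2) → ends 12
proto at 12 (size 4, align 4) → ends 16
length at 16 (size 5, align 1) → ends 21
pad 3 to align 8 for src
src at 24 (size 8, align 8) → ends 32
ttl at 32 (size 2, align 2) → ends 34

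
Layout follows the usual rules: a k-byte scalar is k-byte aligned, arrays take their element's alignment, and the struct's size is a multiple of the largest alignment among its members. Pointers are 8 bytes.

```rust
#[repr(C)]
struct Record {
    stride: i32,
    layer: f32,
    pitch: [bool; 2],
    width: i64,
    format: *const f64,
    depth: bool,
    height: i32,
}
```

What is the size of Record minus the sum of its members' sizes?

9

0..4  stride  (4B, 4-aligned)
4..8  layer  (4B, 4-aligned)
8..10  pitch  (2B, 1-aligned)
10..16  -- padding (6B)
16..24  width  (8B, 8-aligned)
24..32  format  (8B, 8-aligned)
32..33  depth  (1B, 1-aligned)
33..36  -- padding (3B)
36..40  height  (4B, 4-aligned)
sizeof = 40, alignof = 8
data bytes 31, size 40 → padding 9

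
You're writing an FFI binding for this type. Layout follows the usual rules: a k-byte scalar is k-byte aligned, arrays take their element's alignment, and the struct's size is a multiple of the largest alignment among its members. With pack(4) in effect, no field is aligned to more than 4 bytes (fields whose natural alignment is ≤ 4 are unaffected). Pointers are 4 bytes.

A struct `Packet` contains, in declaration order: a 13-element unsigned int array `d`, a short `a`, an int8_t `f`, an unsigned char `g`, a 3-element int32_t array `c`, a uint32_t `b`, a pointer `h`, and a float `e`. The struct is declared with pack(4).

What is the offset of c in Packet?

d at 0 (size 52, align 4) → ends 52
a at 52 (size 2, align 2) → ends 54
f at 54 (size 1, align 1) → ends 55
g at 55 (size 1, align 1) → ends 56
c at 56 (size 12, align 4) → ends 68

56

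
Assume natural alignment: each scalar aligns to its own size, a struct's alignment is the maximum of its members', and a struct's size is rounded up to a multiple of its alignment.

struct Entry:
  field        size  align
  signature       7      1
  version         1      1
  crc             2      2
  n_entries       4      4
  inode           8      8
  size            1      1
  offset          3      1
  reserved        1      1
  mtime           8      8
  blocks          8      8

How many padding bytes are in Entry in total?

@0: signature [7B, align 1] → 7
@7: version [1B, align 1] → 8
@8: crc [2B, align 2] → 10
+2 pad (align 4)
@12: n_entries [4B, align 4] → 16
@16: inode [8B, align 8] → 24
@24: size [1B, align 1] → 25
@25: offset [3B, align 1] → 28
@28: reserved [1B, align 1] → 29
+3 pad (align 8)
@32: mtime [8B, align 8] → 40
@40: blocks [8B, align 8] → 48
size 48, align 8
data bytes 43, size 48 → padding 5

5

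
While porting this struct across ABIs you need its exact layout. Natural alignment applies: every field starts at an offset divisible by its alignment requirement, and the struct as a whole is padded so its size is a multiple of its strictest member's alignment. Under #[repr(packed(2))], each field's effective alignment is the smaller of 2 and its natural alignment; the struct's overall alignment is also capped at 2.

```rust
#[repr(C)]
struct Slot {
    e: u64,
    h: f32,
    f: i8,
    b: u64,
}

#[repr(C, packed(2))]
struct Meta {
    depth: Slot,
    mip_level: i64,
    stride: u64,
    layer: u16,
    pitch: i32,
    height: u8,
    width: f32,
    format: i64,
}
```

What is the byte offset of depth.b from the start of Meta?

Slot: @0: e [8B, align 8] → 8; @8: h [4B, align 4] → 12; @12: f [1B, align 1] → 13; +3 pad (align 8); @16: b [8B, align 8] → 24; size 24, align 8
@0: depth [24B, align 2] → 24
within Slot: b at 16
0 + 16 = 16

16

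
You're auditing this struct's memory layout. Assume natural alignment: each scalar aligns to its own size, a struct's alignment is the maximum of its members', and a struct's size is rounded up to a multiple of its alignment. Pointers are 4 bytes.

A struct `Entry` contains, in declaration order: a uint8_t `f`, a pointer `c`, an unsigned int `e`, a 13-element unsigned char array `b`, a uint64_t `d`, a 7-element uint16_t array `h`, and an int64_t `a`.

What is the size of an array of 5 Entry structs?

@0: f [1B, align 1] → 1
+3 pad (align 4)
@4: c [4B, align 4] → 8
@8: e [4B, align 4] → 12
@12: b [13B, align 1] → 25
+7 pad (align 8)
@32: d [8B, align 8] → 40
@40: h [14B, align 2] → 54
+2 pad (align 8)
@56: a [8B, align 8] → 64
size 64, align 8
array of 5: 5 × 64 = 320

320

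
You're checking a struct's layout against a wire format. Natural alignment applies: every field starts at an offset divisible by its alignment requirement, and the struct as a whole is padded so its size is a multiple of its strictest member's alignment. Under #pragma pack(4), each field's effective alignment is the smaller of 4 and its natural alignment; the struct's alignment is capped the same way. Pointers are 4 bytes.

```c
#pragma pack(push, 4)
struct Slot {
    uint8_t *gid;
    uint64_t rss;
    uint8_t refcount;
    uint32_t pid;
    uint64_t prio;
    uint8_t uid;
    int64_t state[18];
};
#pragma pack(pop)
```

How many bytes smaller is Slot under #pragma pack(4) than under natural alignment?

natural layout:
  gid at 0 (size 4, align 4) → ends 4
  pad 4 to align 8 for rss
  rss at 8 (size 8, align 8) → ends 16
  refcount at 16 (size 1, align 1) → ends 17
  pad 3 to align 4 for pid
  pid at 20 (size 4, align 4) → ends 24
  prio at 24 (size 8, align 8) → ends 32
  uid at 32 (size 1, align 1) → ends 33
  pad 7 to align 8 for state
  state at 40 (size 144, align 8) → ends 184
  total 184 bytes, alignment 8
packed(4) layout:
  gid at 0 (size 4, align 4) → ends 4
  rss at 4 (size 8, align 4) → ends 12
  refcount at 12 (size 1, align 1) → ends 13
  pad 3 to align 4 for pid
  pid at 16 (size 4, align 4) → ends 20
  prio at 20 (size 8, align 4) → ends 28
  uid at 28 (size 1, align 1) → ends 29
  pad 3 to align 4 for state
  state at 32 (size 144, align 4) → ends 176
  total 176 bytes, alignment 4
184 − 176 = 8

8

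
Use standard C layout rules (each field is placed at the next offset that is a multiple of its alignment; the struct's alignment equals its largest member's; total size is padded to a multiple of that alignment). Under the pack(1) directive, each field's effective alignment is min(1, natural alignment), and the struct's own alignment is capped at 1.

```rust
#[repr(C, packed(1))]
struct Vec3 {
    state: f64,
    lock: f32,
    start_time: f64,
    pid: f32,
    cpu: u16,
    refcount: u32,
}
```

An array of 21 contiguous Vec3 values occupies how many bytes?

state at 0 (size 8, align 1) → ends 8
lock at 8 (size 4, align 1) → ends 12
start_time at 12 (size 8, align 1) → ends 20
pid at 20 (size 4, align 1) → ends 24
cpu at 24 (size 2, align 1) → ends 26
refcount at 26 (size 4, align 1) → ends 30
total 30 bytes, alignment 1
array of 21: 21 × 30 = 630

630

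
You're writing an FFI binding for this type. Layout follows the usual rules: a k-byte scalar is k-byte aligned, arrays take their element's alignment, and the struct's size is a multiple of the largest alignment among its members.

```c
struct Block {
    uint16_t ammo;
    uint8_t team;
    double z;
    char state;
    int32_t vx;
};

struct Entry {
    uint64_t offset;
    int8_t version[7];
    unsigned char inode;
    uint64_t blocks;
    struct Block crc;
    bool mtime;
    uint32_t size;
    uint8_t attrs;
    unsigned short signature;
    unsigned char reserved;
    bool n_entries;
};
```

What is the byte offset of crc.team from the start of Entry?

26

Block: ammo at 0 (size 2, align 2) → ends 2; team at 2 (size 1, align 1) → ends 3; pad 5 to align 8 for z; z at 8 (size 8, align 8) → ends 16; state at 16 (size 1, align 1) → ends 17; pad 3 to align 4 for vx; vx at 20 (size 4, align 4) → ends 24; total 24 bytes, alignment 8
offset at 0 (size 8, align 8) → ends 8
version at 8 (size 7, align 1) → ends 15
inode at 15 (size 1, align 1) → ends 16
blocks at 16 (size 8, align 8) → ends 24
crc at 24 (size 24, align 8) → ends 48
within Block: team at 2
24 + 2 = 26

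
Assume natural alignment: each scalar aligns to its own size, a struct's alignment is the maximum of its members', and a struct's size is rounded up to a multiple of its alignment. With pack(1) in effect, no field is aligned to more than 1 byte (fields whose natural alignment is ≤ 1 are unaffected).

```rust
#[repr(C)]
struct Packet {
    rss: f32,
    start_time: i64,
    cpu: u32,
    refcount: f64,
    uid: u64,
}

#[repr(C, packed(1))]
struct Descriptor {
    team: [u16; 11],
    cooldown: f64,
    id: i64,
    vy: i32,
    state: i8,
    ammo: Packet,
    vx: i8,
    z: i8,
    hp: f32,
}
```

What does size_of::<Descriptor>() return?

Packet: @0: rss [4B, align 4] → 4; +4 pad (align 8); @8: start_time [8B, align 8] → 16; @16: cpu [4B, align 4] → 20; +4 pad (align 8); @24: refcount [8B, align 8] → 32; @32: uid [8B, align 8] → 40; size 40, align 8
@0: team [22B, align 1] → 22
@22: cooldown [8B, align 1] → 30
@30: id [8B, align 1] → 38
@38: vy [4B, align 1] → 42
@42: state [1B, align 1] → 43
@43: ammo [40B, align 1] → 83
@83: vx [1B, align 1] → 84
@84: z [1B, align 1] → 85
@85: hp [4B, align 1] → 89
size 89, align 1

89 bytes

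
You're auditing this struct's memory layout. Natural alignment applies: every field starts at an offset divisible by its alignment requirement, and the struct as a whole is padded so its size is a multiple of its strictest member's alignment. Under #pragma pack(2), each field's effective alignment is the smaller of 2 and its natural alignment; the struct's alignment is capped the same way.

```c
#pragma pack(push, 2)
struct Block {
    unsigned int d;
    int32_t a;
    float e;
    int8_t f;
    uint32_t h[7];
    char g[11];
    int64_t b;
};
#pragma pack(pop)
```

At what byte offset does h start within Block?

14

d at 0 (size 4, align 2) → ends 4
a at 4 (size 4, align 2) → ends 8
e at 8 (size 4, align 2) → ends 12
f at 12 (size 1, align 1) → ends 13
pad 1 to align 2 for h
h at 14 (size 28, align 2) → ends 42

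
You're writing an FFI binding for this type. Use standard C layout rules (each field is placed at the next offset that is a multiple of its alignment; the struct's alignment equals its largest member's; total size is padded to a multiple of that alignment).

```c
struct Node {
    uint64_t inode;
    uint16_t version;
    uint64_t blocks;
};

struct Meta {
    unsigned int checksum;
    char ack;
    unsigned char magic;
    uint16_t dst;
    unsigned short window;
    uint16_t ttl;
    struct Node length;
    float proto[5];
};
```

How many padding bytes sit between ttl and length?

4

Node: inode at 0 (size 8, align 8) → ends 8; version at 8 (size 2, align 2) → ends 10; pad 6 to align 8 for blocks; blocks at 16 (size 8, align 8) → ends 24; total 24 bytes, alignment 8
checksum at 0 (size 4, align 4) → ends 4
ack at 4 (size 1, align 1) → ends 5
magic at 5 (size 1, align 1) → ends 6
dst at 6 (size 2, align 2) → ends 8
window at 8 (size 2, align 2) → ends 10
ttl at 10 (size 2, align 2) → ends 12
pad 4 to align 8 for length
length at 16 (size 24, align 8) → ends 40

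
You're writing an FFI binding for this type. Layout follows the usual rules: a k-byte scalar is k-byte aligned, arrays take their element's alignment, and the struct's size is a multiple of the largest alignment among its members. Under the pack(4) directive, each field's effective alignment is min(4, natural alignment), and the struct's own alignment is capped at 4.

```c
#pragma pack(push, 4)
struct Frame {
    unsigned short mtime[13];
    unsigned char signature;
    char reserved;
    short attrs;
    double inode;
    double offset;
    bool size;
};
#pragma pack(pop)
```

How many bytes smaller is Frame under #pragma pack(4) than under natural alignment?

natural layout:
  0..26  mtime  (26B, 2-aligned)
  26..27  signature  (1B, 1-aligned)
  27..28  reserved  (1B, 1-aligned)
  28..30  attrs  (2B, 2-aligned)
  30..32  -- padding (2B)
  32..40  inode  (8B, 8-aligned)
  40..48  offset  (8B, 8-aligned)
  48..49  size  (1B, 1-aligned)
  49..56  -- tail padding (7B)
  sizeof = 56, alignof = 8
packed(4) layout:
  0..26  mtime  (26B, 2-aligned)
  26..27  signature  (1B, 1-aligned)
  27..28  reserved  (1B, 1-aligned)
  28..30  attrs  (2B, 2-aligned)
  30..32  -- padding (2B)
  32..40  inode  (8B, 4-aligned)
  40..48  offset  (8B, 4-aligned)
  48..49  size  (1B, 1-aligned)
  49..52  -- tail padding (3B)
  sizeof = 52, alignof = 4
56 − 52 = 4

4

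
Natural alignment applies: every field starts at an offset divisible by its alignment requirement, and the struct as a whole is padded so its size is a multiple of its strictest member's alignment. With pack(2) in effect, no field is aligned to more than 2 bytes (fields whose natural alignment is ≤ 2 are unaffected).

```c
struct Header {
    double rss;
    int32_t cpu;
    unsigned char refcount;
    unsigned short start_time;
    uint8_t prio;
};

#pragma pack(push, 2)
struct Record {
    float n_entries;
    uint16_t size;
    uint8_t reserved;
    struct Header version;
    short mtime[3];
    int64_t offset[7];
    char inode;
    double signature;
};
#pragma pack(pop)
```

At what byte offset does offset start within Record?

38

Header: 0..8  rss  (8B, 8-aligned); 8..12  cpu  (4B, 4-aligned); 12..13  refcount  (1B, 1-aligned); 13..14  -- padding (1B); 14..16  start_time  (2B, 2-aligned); 16..17  prio  (1B, 1-aligned); 17..24  -- tail padding (7B); sizeof = 24, alignof = 8
0..4  n_entries  (4B, 2-aligned)
4..6  size  (2B, 2-aligned)
6..7  reserved  (1B, 1-aligned)
7..8  -- padding (1B)
8..32  version  (24B, 2-aligned)
32..38  mtime  (6B, 2-aligned)
38..94  offset  (56B, 2-aligned)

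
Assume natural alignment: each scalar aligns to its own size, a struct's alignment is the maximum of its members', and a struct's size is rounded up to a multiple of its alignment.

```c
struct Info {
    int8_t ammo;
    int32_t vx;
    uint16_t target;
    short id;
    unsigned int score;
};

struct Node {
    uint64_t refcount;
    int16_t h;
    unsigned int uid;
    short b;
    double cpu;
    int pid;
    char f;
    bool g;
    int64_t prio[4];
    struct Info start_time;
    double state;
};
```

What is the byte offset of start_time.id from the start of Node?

82

Info: ammo at 0 (size 1, align 1) → ends 1; pad 3 to align 4 for vx; vx at 4 (size 4, align 4) → ends 8; target at 8 (size 2, align 2) → ends 10; id at 10 (size 2, align 2) → ends 12; score at 12 (size 4, align 4) → ends 16; total 16 bytes, alignment 4
refcount at 0 (size 8, align 8) → ends 8
h at 8 (size 2, align 2) → ends 10
pad 2 to align 4 for uid
uid at 12 (size 4, align 4) → ends 16
b at 16 (size 2, align 2) → ends 18
pad 6 to align 8 for cpu
cpu at 24 (size 8, align 8) → ends 32
pid at 32 (size 4, align 4) → ends 36
f at 36 (size 1, align 1) → ends 37
g at 37 (size 1, align 1) → ends 38
pad 2 to align 8 for prio
prio at 40 (size 32, align 8) → ends 72
start_time at 72 (size 16, align 4) → ends 88
within Info: id at 10
72 + 10 = 82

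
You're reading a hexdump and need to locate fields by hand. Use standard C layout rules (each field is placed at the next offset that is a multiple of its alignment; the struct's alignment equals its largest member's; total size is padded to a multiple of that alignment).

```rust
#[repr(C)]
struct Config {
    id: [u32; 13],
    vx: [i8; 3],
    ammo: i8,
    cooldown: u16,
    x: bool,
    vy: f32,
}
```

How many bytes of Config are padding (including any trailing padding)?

1

id at 0 (size 52, align 4) → ends 52
vx at 52 (size 3, align 1) → ends 55
ammo at 55 (size 1, align 1) → ends 56
cooldown at 56 (size 2, align 2) → ends 58
x at 58 (size 1, align 1) → ends 59
pad 1 to align 4 for vy
vy at 60 (size 4, align 4) → ends 64
total 64 bytes, alignment 4
data bytes 63, size 64 → padding 1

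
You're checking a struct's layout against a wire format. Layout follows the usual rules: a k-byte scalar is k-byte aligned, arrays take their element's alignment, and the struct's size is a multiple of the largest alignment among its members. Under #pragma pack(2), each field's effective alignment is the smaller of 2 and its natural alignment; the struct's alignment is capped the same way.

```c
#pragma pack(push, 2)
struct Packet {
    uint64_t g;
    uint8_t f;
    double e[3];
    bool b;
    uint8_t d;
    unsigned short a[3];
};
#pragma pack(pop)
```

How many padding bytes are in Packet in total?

@0: g [8B, align 2] → 8
@8: f [1B, align 1] → 9
+1 pad (align 2)
@10: e [24B, align 2] → 34
@34: b [1B, align 1] → 35
@35: d [1B, align 1] → 36
@36: a [6B, align 2] → 42
size 42, align 2
data bytes 41, size 42 → padding 1

1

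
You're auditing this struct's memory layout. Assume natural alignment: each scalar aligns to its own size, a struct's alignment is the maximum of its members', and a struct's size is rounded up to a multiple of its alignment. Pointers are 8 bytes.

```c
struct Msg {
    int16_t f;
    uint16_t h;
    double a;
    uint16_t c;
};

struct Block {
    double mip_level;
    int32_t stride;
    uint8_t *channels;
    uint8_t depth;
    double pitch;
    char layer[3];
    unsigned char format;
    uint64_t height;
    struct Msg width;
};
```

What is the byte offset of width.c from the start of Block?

72

Msg: f at 0 (size 2, align 2) → ends 2; h at 2 (size 2, align 2) → ends 4; pad 4 to align 8 for a; a at 8 (size 8, align 8) → ends 16; c at 16 (size 2, align 2) → ends 18; tail pad 6 to reach multiple of 8; total 24 bytes, alignment 8
mip_level at 0 (size 8, align 8) → ends 8
stride at 8 (size 4, align 4) → ends 12
pad 4 to align 8 for channels
channels at 16 (size 8, align 8) → ends 24
depth at 24 (size 1, align 1) → ends 25
pad 7 to align 8 for pitch
pitch at 32 (size 8, align 8) → ends 40
layer at 40 (size 3, align 1) → ends 43
format at 43 (size 1, align 1) → ends 44
pad 4 to align 8 for height
height at 48 (size 8, align 8) → ends 56
width at 56 (size 24, align 8) → ends 80
within Msg: c at 16
56 + 16 = 72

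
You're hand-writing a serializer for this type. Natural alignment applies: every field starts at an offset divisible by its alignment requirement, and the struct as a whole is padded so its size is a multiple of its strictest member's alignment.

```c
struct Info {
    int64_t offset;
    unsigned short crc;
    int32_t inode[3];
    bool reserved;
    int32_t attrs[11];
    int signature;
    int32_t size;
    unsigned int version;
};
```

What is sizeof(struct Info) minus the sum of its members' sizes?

offset at 0 (size 8, align 8) → ends 8
crc at 8 (size 2, align 2) → ends 10
pad 2 to align 4 for inode
inode at 12 (size 12, align 4) → ends 24
reserved at 24 (size 1, align 1) → ends 25
pad 3 to align 4 for attrs
attrs at 28 (size 44, align 4) → ends 72
signature at 72 (size 4, align 4) → ends 76
size at 76 (size 4, align 4) → ends 80
version at 80 (size 4, align 4) → ends 84
tail pad 4 to reach multiple of 8
total 88 bytes, alignment 8
data bytes 79, size 88 → padding 9

9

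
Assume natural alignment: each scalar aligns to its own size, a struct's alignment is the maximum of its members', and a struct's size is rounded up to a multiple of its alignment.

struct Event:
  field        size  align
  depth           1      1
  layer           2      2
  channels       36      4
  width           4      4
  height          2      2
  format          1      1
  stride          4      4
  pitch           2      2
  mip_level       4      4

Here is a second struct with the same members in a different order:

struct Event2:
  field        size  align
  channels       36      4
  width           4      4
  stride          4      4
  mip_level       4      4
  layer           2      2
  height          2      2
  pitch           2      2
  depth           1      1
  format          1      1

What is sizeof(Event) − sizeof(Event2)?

4

depth at 0 (size 1, align 1) → ends 1
pad 1 to align 2 for layer
layer at 2 (size 2, align 2) → ends 4
channels at 4 (size 36, align 4) → ends 40
width at 40 (size 4, align 4) → ends 44
height at 44 (size 2, align 2) → ends 46
format at 46 (size 1, align 1) → ends 47
pad 1 to align 4 for stride
stride at 48 (size 4, align 4) → ends 52
pitch at 52 (size 2, align 2) → ends 54
pad 2 to align 4 for mip_level
mip_level at 56 (size 4, align 4) → ends 60
total 60 bytes, alignment 4
— Event2 —
channels at 0 (size 36, align 4) → ends 36
width at 36 (size 4, align 4) → ends 40
stride at 40 (size 4, align 4) → ends 44
mip_level at 44 (size 4, align 4) → ends 48
layer at 48 (size 2, align 2) → ends 50
height at 50 (size 2, align 2) → ends 52
pitch at 52 (size 2, align 2) → ends 54
depth at 54 (size 1, align 1) → ends 55
format at 55 (size 1, align 1) → ends 56
total 56 bytes, alignment 4
60 − 56 = 4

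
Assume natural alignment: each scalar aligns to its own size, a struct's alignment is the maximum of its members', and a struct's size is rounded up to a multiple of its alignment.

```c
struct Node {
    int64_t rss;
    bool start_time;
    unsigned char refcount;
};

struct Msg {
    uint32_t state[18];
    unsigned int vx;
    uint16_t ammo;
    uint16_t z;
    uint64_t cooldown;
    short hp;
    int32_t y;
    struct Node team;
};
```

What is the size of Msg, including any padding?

Node: rss at 0 (size 8, align 8) → ends 8; start_time at 8 (size 1, align 1) → ends 9; refcount at 9 (size 1, align 1) → ends 10; tail pad 6 to reach multiple of 8; total 16 bytes, alignment 8
state at 0 (size 72, align 4) → ends 72
vx at 72 (size 4, align 4) → ends 76
ammo at 76 (size 2, align 2) → ends 78
z at 78 (size 2, align 2) → ends 80
cooldown at 80 (size 8, align 8) → ends 88
hp at 88 (size 2, align 2) → ends 90
pad 2 to align 4 for y
y at 92 (size 4, align 4) → ends 96
team at 96 (size 16, align 8) → ends 112
total 112 bytes, alignment 8

112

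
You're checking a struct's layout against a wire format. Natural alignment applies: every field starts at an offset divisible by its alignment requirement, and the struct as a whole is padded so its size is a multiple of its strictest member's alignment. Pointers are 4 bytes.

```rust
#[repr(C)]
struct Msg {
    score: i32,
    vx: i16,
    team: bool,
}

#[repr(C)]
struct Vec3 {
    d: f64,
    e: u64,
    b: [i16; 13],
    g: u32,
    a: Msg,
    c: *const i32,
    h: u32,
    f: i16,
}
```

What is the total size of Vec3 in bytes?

72

Msg: @0: score [4B, align 4] → 4; @4: vx [2B, align 2] → 6; @6: team [1B, align 1] → 7; +1 tail pad (align 4); size 8, align 4
@0: d [8B, align 8] → 8
@8: e [8B, align 8] → 16
@16: b [26B, align 2] → 42
+2 pad (align 4)
@44: g [4B, align 4] → 48
@48: a [8B, align 4] → 56
@56: c [4B, align 4] → 60
@60: h [4B, align 4] → 64
@64: f [2B, align 2] → 66
+6 tail pad (align 8)
size 72, align 8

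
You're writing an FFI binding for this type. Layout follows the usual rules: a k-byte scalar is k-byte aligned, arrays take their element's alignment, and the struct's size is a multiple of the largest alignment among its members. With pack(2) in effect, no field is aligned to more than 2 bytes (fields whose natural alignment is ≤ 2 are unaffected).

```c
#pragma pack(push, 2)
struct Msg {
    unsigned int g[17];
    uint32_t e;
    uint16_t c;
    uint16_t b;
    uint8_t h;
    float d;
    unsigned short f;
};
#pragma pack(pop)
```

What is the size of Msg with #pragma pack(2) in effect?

84

0..68  g  (68B, 2-aligned)
68..72  e  (4B, 2-aligned)
72..74  c  (2B, 2-aligned)
74..76  b  (2B, 2-aligned)
76..77  h  (1B, 1-aligned)
77..78  -- padding (1B)
78..82  d  (4B, 2-aligned)
82..84  f  (2B, 2-aligned)
sizeof = 84, alignof = 2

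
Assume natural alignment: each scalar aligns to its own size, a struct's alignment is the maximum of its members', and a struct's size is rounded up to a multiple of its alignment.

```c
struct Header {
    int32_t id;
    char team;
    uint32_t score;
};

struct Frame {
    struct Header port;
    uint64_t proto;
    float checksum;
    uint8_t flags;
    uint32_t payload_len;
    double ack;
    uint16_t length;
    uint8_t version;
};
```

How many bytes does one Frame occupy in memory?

56

Header: id at 0 (size 4, align 4) → ends 4; team at 4 (size 1, align 1) → ends 5; pad 3 to align 4 for score; score at 8 (size 4, align 4) → ends 12; total 12 bytes, alignment 4
port at 0 (size 12, align 4) → ends 12
pad 4 to align 8 for proto
proto at 16 (size 8, align 8) → ends 24
checksum at 24 (size 4, align 4) → ends 28
flags at 28 (size 1, align 1) → ends 29
pad 3 to align 4 for payload_len
payload_len at 32 (size 4, align 4) → ends 36
pad 4 to align 8 for ack
ack at 40 (size 8, align 8) → ends 48
length at 48 (size 2, align 2) → ends 50
version at 50 (size 1, align 1) → ends 51
tail pad 5 to reach multiple of 8
total 56 bytes, alignment 8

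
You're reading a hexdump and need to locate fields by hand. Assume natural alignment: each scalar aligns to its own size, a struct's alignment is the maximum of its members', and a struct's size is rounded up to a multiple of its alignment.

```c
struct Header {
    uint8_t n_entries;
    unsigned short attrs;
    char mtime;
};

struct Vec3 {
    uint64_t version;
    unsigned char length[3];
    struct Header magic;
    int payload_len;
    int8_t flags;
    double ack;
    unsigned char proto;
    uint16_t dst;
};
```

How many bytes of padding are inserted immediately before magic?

Header: @0: n_entries [1B, align 1] → 1; +1 pad (align 2); @2: attrs [2B, align 2] → 4; @4: mtime [1B, align 1] → 5; +1 tail pad (align 2); size 6, align 2
@0: version [8B, align 8] → 8
@8: length [3B, align 1] → 11
+1 pad (align 2)
@12: magic [6B, align 2] → 18

1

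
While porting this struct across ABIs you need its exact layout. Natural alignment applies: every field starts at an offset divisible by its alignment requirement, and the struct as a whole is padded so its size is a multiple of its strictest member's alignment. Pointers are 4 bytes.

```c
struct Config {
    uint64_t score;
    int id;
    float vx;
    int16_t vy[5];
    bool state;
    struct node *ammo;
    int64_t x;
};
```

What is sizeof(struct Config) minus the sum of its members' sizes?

score at 0 (size 8, align 8) → ends 8
id at 8 (size 4, align 4) → ends 12
vx at 12 (size 4, align 4) → ends 16
vy at 16 (size 10, align 2) → ends 26
state at 26 (size 1, align 1) → ends 27
pad 1 to align 4 for ammo
ammo at 28 (size 4, align 4) → ends 32
x at 32 (size 8, align 8) → ends 40
total 40 bytes, alignment 8
data bytes 39, size 40 → padding 1

1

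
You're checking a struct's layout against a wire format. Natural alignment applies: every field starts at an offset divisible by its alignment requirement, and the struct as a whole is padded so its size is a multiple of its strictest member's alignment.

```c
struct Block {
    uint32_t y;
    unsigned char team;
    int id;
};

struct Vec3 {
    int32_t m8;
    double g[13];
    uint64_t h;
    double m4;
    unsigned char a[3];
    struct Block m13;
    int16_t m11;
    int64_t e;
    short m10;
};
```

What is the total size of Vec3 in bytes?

Block: y at 0 (size 4, align 4) → ends 4; team at 4 (size 1, align 1) → ends 5; pad 3 to align 4 for id; id at 8 (size 4, align 4) → ends 12; total 12 bytes, alignment 4
m8 at 0 (size 4, align 4) → ends 4
pad 4 to align 8 for g
g at 8 (size 104, align 8) → ends 112
h at 112 (size 8, align 8) → ends 120
m4 at 120 (size 8, align 8) → ends 128
a at 128 (size 3, align 1) → ends 131
pad 1 to align 4 for m13
m13 at 132 (size 12, align 4) → ends 144
m11 at 144 (size 2, align 2) → ends 146
pad 6 to align 8 for e
e at 152 (size 8, align 8) → ends 160
m10 at 160 (size 2, align 2) → ends 162
tail pad 6 to reach multiple of 8
total 168 bytes, alignment 8

168 bytes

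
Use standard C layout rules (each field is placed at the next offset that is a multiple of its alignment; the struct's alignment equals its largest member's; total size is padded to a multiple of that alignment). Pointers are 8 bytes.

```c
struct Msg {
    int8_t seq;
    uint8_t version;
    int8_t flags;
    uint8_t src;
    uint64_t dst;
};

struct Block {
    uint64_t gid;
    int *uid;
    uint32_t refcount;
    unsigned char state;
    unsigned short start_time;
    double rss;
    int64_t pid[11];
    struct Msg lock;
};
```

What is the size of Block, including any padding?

Msg: 0..1  seq  (1B, 1-aligned); 1..2  version  (1B, 1-aligned); 2..3  flags  (1B, 1-aligned); 3..4  src  (1B, 1-aligned); 4..8  -- padding (4B); 8..16  dst  (8B, 8-aligned); sizeof = 16, alignof = 8
0..8  gid  (8B, 8-aligned)
8..16  uid  (8B, 8-aligned)
16..20  refcount  (4B, 4-aligned)
20..21  state  (1B, 1-aligned)
21..22  -- padding (1B)
22..24  start_time  (2B, 2-aligned)
24..32  rss  (8B, 8-aligned)
32..120  pid  (88B, 8-aligned)
120..136  lock  (16B, 8-aligned)
sizeof = 136, alignof = 8

136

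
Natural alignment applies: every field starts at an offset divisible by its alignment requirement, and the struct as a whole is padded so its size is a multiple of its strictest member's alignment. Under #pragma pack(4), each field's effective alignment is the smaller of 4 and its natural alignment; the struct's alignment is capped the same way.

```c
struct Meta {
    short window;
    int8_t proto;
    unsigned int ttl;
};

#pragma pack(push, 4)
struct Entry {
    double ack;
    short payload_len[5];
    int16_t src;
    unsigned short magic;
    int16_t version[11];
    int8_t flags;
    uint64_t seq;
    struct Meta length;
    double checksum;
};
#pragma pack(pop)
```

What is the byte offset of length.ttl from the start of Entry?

60

Meta: window at 0 (size 2, align 2) → ends 2; proto at 2 (size 1, align 1) → ends 3; pad 1 to align 4 for ttl; ttl at 4 (size 4, align 4) → ends 8; total 8 bytes, alignment 4
ack at 0 (size 8, align 4) → ends 8
payload_len at 8 (size 10, align 2) → ends 18
src at 18 (size 2, align 2) → ends 20
magic at 20 (size 2, align 2) → ends 22
version at 22 (size 22, align 2) → ends 44
flags at 44 (size 1, align 1) → ends 45
pad 3 to align 4 for seq
seq at 48 (size 8, align 4) → ends 56
length at 56 (size 8, align 4) → ends 64
within Meta: ttl at 4
56 + 4 = 60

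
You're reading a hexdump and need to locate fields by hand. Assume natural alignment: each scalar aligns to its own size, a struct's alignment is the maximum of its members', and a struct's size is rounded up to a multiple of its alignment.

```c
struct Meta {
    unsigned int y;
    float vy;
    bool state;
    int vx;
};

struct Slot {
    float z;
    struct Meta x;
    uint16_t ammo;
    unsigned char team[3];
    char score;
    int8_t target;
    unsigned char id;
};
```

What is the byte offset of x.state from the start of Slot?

Meta: @0: y [4B, align 4] → 4; @4: vy [4B, align 4] → 8; @8: state [1B, align 1] → 9; +3 pad (align 4); @12: vx [4B, align 4] → 16; size 16, align 4
@0: z [4B, align 4] → 4
@4: x [16B, align 4] → 20
within Meta: state at 8
4 + 8 = 12

12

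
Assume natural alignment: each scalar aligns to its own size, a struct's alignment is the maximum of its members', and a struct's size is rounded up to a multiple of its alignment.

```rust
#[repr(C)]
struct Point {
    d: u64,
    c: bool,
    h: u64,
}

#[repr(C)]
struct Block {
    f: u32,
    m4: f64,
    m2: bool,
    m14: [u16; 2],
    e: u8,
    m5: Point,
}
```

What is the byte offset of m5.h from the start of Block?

40

Point: @0: d [8B, align 8] → 8; @8: c [1B, align 1] → 9; +7 pad (align 8); @16: h [8B, align 8] → 24; size 24, align 8
@0: f [4B, align 4] → 4
+4 pad (align 8)
@8: m4 [8B, align 8] → 16
@16: m2 [1B, align 1] → 17
+1 pad (align 2)
@18: m14 [4B, align 2] → 22
@22: e [1B, align 1] → 23
+1 pad (align 8)
@24: m5 [24B, align 8] → 48
within Point: h at 16
24 + 16 = 40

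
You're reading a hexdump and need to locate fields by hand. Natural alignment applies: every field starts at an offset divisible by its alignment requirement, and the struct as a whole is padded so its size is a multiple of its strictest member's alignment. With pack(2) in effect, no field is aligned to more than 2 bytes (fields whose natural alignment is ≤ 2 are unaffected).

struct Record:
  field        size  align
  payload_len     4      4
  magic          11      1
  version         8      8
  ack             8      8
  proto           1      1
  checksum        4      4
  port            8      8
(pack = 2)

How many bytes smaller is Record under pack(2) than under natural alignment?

natural layout:
  0..4  payload_len  (4B, 4-aligned)
  4..15  magic  (11B, 1-aligned)
  15..16  -- padding (1B)
  16..24  version  (8B, 8-aligned)
  24..32  ack  (8B, 8-aligned)
  32..33  proto  (1B, 1-aligned)
  33..36  -- padding (3B)
  36..40  checksum  (4B, 4-aligned)
  40..48  port  (8B, 8-aligned)
  sizeof = 48, alignof = 8
packed(2) layout:
  0..4  payload_len  (4B, 2-aligned)
  4..15  magic  (11B, 1-aligned)
  15..16  -- padding (1B)
  16..24  version  (8B, 2-aligned)
  24..32  ack  (8B, 2-aligned)
  32..33  proto  (1B, 1-aligned)
  33..34  -- padding (1B)
  34..38  checksum  (4B, 2-aligned)
  38..46  port  (8B, 2-aligned)
  sizeof = 46, alignof = 2
48 − 46 = 2

2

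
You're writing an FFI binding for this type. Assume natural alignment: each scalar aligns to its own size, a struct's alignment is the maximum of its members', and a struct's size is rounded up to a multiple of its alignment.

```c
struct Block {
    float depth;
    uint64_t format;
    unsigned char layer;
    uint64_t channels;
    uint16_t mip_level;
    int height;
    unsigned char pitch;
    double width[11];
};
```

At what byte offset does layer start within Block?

@0: depth [4B, align 4] → 4
+4 pad (align 8)
@8: format [8B, align 8] → 16
@16: layer [1B, align 1] → 17

16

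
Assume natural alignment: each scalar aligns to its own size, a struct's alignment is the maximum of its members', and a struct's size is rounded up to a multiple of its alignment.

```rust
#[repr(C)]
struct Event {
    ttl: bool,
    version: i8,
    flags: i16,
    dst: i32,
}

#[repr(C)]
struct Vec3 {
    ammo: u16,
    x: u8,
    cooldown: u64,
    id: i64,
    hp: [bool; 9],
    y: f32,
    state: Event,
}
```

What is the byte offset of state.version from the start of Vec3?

Event: ttl at 0 (size 1, align 1) → ends 1; version at 1 (size 1, align 1) → ends 2; flags at 2 (size 2, align 2) → ends 4; dst at 4 (size 4, align 4) → ends 8; total 8 bytes, alignment 4
ammo at 0 (size 2, align 2) → ends 2
x at 2 (size 1, align 1) → ends 3
pad 5 to align 8 for cooldown
cooldown at 8 (size 8, align 8) → ends 16
id at 16 (size 8, align 8) → ends 24
hp at 24 (size 9, align 1) → ends 33
pad 3 to align 4 for y
y at 36 (size 4, align 4) → ends 40
state at 40 (size 8, align 4) → ends 48
within Event: version at 1
40 + 1 = 41

41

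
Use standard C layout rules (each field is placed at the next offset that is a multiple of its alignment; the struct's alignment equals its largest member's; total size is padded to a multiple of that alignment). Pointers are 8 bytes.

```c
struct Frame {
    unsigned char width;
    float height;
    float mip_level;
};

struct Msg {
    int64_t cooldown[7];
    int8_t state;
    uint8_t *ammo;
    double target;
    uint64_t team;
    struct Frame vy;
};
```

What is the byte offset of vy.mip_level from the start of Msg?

96

Frame: @0: width [1B, align 1] → 1; +3 pad (align 4); @4: height [4B, align 4] → 8; @8: mip_level [4B, align 4] → 12; size 12, align 4
@0: cooldown [56B, align 8] → 56
@56: state [1B, align 1] → 57
+7 pad (align 8)
@64: ammo [8B, align 8] → 72
@72: target [8B, align 8] → 80
@80: team [8B, align 8] → 88
@88: vy [12B, align 4] → 100
within Frame: mip_level at 8
88 + 8 = 96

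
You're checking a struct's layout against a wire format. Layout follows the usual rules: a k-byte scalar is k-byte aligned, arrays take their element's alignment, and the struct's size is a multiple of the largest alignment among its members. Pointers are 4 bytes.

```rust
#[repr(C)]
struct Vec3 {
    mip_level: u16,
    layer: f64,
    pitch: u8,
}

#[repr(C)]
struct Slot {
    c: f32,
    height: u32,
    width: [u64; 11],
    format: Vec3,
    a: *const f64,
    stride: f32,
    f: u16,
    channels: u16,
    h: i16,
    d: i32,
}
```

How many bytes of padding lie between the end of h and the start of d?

Vec3: mip_level at 0 (size 2, align 2) → ends 2; pad 6 to align 8 for layer; layer at 8 (size 8, align 8) → ends 16; pitch at 16 (size 1, align 1) → ends 17; tail pad 7 to reach multiple of 8; total 24 bytes, alignment 8
c at 0 (size 4, align 4) → ends 4
height at 4 (size 4, align 4) → ends 8
width at 8 (size 88, align 8) → ends 96
format at 96 (size 24, align 8) → ends 120
a at 120 (size 4, align 4) → ends 124
stride at 124 (size 4, align 4) → ends 128
f at 128 (size 2, align 2) → ends 130
channels at 130 (size 2, align 2) → ends 132
h at 132 (size 2, align 2) → ends 134
pad 2 to align 4 for d
d at 136 (size 4, align 4) → ends 140

2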